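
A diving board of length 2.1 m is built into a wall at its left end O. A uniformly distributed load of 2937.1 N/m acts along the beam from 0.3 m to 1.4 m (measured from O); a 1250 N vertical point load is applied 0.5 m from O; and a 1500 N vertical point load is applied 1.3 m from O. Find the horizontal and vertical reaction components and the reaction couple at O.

Resultant of the distributed load: 2937.1 × 1.1 = 3230.81 N at 0.85 m from O.
ΣF_x = 0: O_x = 0.
ΣF_y = 0: O_y − 2937.1·1.1 − 1250 − 1500 = 0 → O_y = 5981 N.
ΣM about O: M_O − (2937.1·1.1)·0.85 − 1250·0.5 − 1500·1.3 = 0 → M_O = 5321 N·m.

O_x = 0, O_y = 5981 N, M_O = 5321 N·m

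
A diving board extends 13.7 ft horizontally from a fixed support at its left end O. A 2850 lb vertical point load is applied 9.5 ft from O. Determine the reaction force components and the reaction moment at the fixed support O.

O_x = 0, O_y = 2850 lb, M_O = 27080 lb·ft

ΣF_x = 0: O_x = 0.
ΣF_y = 0: O_y − 2850 = 0 → O_y = 2850 lb.
ΣM about O: M_O − 2850·9.5 = 0 → M_O = 27080 lb·ft.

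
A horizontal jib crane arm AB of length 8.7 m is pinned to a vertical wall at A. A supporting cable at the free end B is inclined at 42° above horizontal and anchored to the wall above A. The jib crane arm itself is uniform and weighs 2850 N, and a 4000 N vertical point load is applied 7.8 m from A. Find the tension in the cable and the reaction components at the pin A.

T = 7489 N, A_x = 5566 N, A_y = 1839 N

ΣM about A: T·sin42°·8.7 − 2850·4.35 − 4000·7.8 = 0 → T = 43597.5/(8.7·0.669131) = 7489.13 ≈ 7489 N.
ΣF_x = 0: A_x − T·cos42° = 0 → A_x = 7489.13 × 0.743145 = 5566 N.
ΣF_y = 0: A_y + T·sin42° − 2850 − 4000 = 0 → A_y = 6850 − 7489.13 × 0.669131 = 1839 N.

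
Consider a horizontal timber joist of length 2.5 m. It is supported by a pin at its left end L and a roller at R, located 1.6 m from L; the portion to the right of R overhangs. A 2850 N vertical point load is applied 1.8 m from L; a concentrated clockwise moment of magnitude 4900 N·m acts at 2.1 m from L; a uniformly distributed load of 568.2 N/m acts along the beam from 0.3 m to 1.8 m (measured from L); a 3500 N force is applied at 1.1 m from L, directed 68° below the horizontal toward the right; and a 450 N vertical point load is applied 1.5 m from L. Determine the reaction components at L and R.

Resultant of the distributed load: 568.2 × 1.5 = 852.3 N at 1.05 m from L.
Taking moments about L: R_y·1.6 − 2850·1.8 − 4900 − (568.2·1.5)·1.05 − 3500·sin68°·1.1 − 450·1.5 = 0 → R_y = 15169.6/1.6 = 9481 N.
ΣF_y = 0: L_y + 9481 − 2850 − 568.2·1.5 − 3500·sin68° − 450 = 0 → L_y = -2084 N.
ΣF_x = 0: L_x + 3500·cos68° = 0 → L_x = -1311 N.

L_x = -1311 N, L_y = -2084 N, R_y = 9481 N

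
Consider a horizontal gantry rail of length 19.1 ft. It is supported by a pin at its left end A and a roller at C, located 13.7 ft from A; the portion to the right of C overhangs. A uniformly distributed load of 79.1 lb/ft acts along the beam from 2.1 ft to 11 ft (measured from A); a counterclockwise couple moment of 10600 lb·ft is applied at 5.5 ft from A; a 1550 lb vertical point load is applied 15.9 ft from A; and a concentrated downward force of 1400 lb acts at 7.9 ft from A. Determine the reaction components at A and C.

Resultant of the distributed load: 79.1 × 8.9 = 703.99 lb at 6.55 ft from A.
Taking moments about A: C_y·13.7 − (79.1·8.9)·6.55 + 10600 − 1550·15.9 − 1400·7.9 = 0 → C_y = 29716.1345/13.7 = 2169.06 ≈ 2169 lb.
ΣF_y = 0: A_y + 2169.06 − 79.1·8.9 − 1550 − 1400 = 0 → A_y = 1485 lb.
ΣF_x = 0: no horizontal applied forces, so A_x = 0.

A_x = 0, A_y = 1485 lb, C_y = 2169 lb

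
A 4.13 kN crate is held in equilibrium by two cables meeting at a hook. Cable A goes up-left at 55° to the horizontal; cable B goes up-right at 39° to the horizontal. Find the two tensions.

ΣF_x = 0: −T_A·cos55° + T_B·cos39° = 0 → T_B = 0.738055·T_A.
ΣF_y = 0: T_A·sin55° + T_B·sin39° = 4.13.
Substitute: T_A·(0.819152 + 0.738055·0.62932) = 4.13 → T_A = 3.21745 ≈ 3.217 kN.
Then T_B = 0.738055 × 3.21745 = 2.375 kN.

T_A = 3.217 kN, T_B = 2.375 kN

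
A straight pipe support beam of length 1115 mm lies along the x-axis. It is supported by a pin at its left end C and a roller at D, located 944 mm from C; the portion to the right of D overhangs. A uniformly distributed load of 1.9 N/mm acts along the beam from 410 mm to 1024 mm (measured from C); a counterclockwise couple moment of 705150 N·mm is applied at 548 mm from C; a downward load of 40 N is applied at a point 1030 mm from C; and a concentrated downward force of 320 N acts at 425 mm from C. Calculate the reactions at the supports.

Resultant of the distributed load: 1.9 × 614 = 1166.6 N at 717 mm from C.
Moments about C: D_y·944 − (1.9·614)·717 + 705150 − 40·1030 − 320·425 = 0 → D_y = 308502.2/944 = 326.803 ≈ 326.8 N.
ΣF_y = 0: C_y + 326.803 − 1.9·614 − 40 − 320 = 0 → C_y = 1200 N.
ΣF_x = 0: no horizontal applied forces, so C_x = 0.

C_x = 0, C_y = 1200 N, D_y = 326.8 N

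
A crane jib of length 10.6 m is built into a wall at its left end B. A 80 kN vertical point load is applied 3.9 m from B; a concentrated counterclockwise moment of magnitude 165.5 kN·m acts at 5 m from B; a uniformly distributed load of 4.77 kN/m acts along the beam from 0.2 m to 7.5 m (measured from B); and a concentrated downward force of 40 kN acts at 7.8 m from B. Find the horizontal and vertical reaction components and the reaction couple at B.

Resultant of the distributed load: 4.77 × 7.3 = 34.821 kN at 3.85 m from B.
ΣF_x = 0: B_x = 0.
ΣF_y = 0: B_y − 80 − 4.77·7.3 − 40 = 0 → B_y = 154.8 kN.
ΣM about B: M_B − 80·3.9 + 165.5 − (4.77·7.3)·3.85 − 40·7.8 = 0 → M_B = 592.6 kN·m.

B_x = 0, B_y = 154.8 kN, M_B = 592.6 kN·m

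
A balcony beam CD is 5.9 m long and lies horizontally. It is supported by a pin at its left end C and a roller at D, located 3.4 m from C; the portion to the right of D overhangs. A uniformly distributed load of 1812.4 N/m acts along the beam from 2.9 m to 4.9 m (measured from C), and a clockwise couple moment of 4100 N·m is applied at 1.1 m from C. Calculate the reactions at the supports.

C_x = 0, C_y = -1739 N, D_y = 5364 N

Resultant of the distributed load: 1812.4 × 2 = 3624.8 N at 3.9 m from C.
Taking moments about C: D_y·3.4 − (1812.4·2)·3.9 − 4100 = 0 → D_y = 18236.72/3.4 = 5363.74 ≈ 5364 N.
ΣF_y = 0: C_y + 5363.74 − 1812.4·2 = 0 → C_y = -1739 N.
ΣF_x = 0: no horizontal applied forces, so C_x = 0.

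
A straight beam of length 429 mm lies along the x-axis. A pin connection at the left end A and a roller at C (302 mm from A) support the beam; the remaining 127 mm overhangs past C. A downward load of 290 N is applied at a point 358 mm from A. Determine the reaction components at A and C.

ΣM about A: C_y·302 − 290·358 = 0 → C_y = 103820/302 = 343.775 ≈ 343.8 N.
ΣF_y = 0: A_y + 343.775 − 290 = 0 → A_y = -53.77 N.
ΣF_x = 0: no horizontal applied forces, so A_x = 0.

A_x = 0, A_y = -53.77 N, C_y = 343.8 N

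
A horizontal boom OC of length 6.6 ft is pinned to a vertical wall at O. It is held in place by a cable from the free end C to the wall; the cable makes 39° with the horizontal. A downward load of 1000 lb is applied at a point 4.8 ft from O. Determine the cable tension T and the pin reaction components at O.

ΣM about O: T·sin39°·6.6 − 1000·4.8 = 0 → T = 4800/(6.6·0.62932) = 1155.65 ≈ 1156 lb.
ΣF_x = 0: O_x − T·cos39° = 0 → O_x = 1155.65 × 0.777146 = 898.1 lb.
ΣF_y = 0: O_y + T·sin39° − 1000 = 0 → O_y = 1000 − 1155.65 × 0.62932 = 272.7 lb.

T = 1156 lb, O_x = 898.1 lb, O_y = 272.7 lb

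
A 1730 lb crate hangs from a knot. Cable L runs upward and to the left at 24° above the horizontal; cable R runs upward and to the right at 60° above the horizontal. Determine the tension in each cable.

T_L = 869.8 lb, T_R = 1589 lb

ΣF_x = 0: −T_L·cos24° + T_R·cos60° = 0 → T_R = 1.82709·T_L.
ΣF_y = 0: T_L·sin24° + T_R·sin60° = 1730.
Substitute: T_L·(0.406737 + 1.82709·0.866025) = 1730 → T_L = 869.765 ≈ 869.8 lb.
Then T_R = 1.82709 × 869.765 = 1589 lb.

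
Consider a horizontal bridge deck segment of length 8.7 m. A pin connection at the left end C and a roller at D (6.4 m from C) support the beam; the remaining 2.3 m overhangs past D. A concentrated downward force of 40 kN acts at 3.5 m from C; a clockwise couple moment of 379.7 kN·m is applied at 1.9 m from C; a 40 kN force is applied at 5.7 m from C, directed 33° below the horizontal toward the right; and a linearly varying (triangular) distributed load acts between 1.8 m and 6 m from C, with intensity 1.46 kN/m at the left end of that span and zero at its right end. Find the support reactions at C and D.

C_x = -33.55 kN, C_y = -37.29 kN, D_y = 102.1 kN

Resultant of the triangular load: ½ × 1.46 × 4.2 = 3.066 kN, acting at 3.2 m from C (one-third of the span from the peak).
ΣM about C: D_y·6.4 − 40·3.5 − 379.7 − 40·sin33°·5.7 − (½·1.46·4.2)·3.2 = 0 → D_y = 653.689/6.4 = 102.139 ≈ 102.1 kN.
ΣF_y = 0: C_y + 102.139 − 40 − 40·sin33° − ½·1.46·4.2 = 0 → C_y = -37.29 kN.
ΣF_x = 0: C_x + 40·cos33° = 0 → C_x = -33.55 kN.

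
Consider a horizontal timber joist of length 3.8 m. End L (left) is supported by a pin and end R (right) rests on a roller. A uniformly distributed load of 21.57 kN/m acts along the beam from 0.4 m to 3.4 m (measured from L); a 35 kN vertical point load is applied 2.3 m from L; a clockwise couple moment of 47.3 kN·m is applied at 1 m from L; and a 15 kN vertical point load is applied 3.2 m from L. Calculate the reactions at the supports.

L_x = 0, L_y = 36.09 kN, R_y = 78.62 kN

Resultant of the distributed load: 21.57 × 3 = 64.71 kN at 1.9 m from L.
Moments about L: R_y·3.8 − (21.57·3)·1.9 − 35·2.3 − 47.3 − 15·3.2 = 0 → R_y = 298.749/3.8 = 78.6182 ≈ 78.62 kN.
ΣF_y = 0: L_y + 78.6182 − 21.57·3 − 35 − 15 = 0 → L_y = 36.09 kN.
ΣF_x = 0: no horizontal applied forces, so L_x = 0.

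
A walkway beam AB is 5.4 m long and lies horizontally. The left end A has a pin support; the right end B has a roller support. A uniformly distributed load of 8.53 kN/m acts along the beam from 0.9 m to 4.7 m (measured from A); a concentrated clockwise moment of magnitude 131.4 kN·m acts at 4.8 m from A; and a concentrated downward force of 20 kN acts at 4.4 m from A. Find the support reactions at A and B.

Resultant of the distributed load: 8.53 × 3.8 = 32.414 kN at 2.8 m from A.
ΣM about A: B_y·5.4 − (8.53·3.8)·2.8 − 131.4 − 20·4.4 = 0 → B_y = 310.1592/5.4 = 57.4369 ≈ 57.44 kN.
ΣF_y = 0: A_y + 57.4369 − 8.53·3.8 − 20 = 0 → A_y = -5.023 kN.
ΣF_x = 0: no horizontal applied forces, so A_x = 0.

A_x = 0, A_y = -5.023 kN, B_y = 57.44 kN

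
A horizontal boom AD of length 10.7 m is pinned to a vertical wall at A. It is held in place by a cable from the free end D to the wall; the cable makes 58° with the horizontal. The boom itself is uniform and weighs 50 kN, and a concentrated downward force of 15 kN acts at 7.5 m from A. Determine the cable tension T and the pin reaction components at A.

ΣM about A: T·sin58°·10.7 − 50·5.35 − 15·7.5 = 0 → T = 380/(10.7·0.848048) = 41.8774 ≈ 41.88 kN.
ΣF_x = 0: A_x − T·cos58° = 0 → A_x = 41.8774 × 0.529919 = 22.19 kN.
ΣF_y = 0: A_y + T·sin58° − 50 − 15 = 0 → A_y = 65 − 41.8774 × 0.848048 = 29.49 kN.

T = 41.88 kN, A_x = 22.19 kN, A_y = 29.49 kN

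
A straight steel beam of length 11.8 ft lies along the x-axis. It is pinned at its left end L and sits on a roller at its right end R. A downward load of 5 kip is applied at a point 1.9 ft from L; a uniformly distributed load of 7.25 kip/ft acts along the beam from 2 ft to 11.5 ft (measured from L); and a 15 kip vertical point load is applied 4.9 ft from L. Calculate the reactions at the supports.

L_x = 0, L_y = 42.44 kip, R_y = 46.43 kip

Resultant of the distributed load: 7.25 × 9.5 = 68.875 kip at 6.75 ft from L.
ΣM about L: R_y·11.8 − 5·1.9 − (7.25·9.5)·6.75 − 15·4.9 = 0 → R_y = 547.90625/11.8 = 46.4327 ≈ 46.43 kip.
ΣF_y = 0: L_y + 46.4327 − 5 − 7.25·9.5 − 15 = 0 → L_y = 42.44 kip.
ΣF_x = 0: no horizontal applied forces, so L_x = 0.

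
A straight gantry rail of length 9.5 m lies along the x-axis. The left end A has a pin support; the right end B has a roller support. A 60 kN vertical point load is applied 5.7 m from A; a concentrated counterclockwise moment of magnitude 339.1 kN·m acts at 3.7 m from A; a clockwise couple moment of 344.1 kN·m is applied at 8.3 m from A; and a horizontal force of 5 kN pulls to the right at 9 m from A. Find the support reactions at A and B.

Taking moments about A: B_y·9.5 − 60·5.7 + 339.1 − 344.1 = 0 → B_y = 347/9.5 = 36.5263 ≈ 36.53 kN.
ΣF_y = 0: A_y + 36.5263 − 60 = 0 → A_y = 23.47 kN.
ΣF_x = 0: A_x + 5 = 0 → A_x = -5.000 kN.

A_x = -5.000 kN, A_y = 23.47 kN, B_y = 36.53 kN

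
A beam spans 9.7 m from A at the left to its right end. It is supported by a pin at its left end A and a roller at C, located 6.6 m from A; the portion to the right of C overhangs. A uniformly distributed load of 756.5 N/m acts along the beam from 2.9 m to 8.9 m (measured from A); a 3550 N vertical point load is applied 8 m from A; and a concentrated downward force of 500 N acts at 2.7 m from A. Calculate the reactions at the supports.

A_x = 0, A_y = 23.83 N, C_y = 8565 N

Resultant of the distributed load: 756.5 × 6 = 4539 N at 5.9 m from A.
ΣM about A: C_y·6.6 − (756.5·6)·5.9 − 3550·8 − 500·2.7 = 0 → C_y = 56530.1/6.6 = 8565.17 ≈ 8565 N.
ΣF_y = 0: A_y + 8565.17 − 756.5·6 − 3550 − 500 = 0 → A_y = 23.83 N.
ΣF_x = 0: no horizontal applied forces, so A_x = 0.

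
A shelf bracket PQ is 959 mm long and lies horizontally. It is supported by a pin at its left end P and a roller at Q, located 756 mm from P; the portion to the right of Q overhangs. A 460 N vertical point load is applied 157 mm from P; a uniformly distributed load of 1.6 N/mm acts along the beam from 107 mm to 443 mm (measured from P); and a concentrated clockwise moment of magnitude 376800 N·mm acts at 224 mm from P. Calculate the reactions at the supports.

Resultant of the distributed load: 1.6 × 336 = 537.6 N at 275 mm from P.
ΣM about P: Q_y·756 − 460·157 − (1.6·336)·275 − 376800 = 0 → Q_y = 596860/756 = 789.497 ≈ 789.5 N.
ΣF_y = 0: P_y + 789.497 − 460 − 1.6·336 = 0 → P_y = 208.1 N.
ΣF_x = 0: no horizontal applied forces, so P_x = 0.

P_x = 0, P_y = 208.1 N, Q_y = 789.5 N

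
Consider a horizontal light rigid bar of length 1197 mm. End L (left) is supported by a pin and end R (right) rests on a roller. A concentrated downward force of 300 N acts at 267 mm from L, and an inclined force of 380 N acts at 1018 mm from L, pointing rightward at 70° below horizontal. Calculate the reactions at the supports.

L_x = -130.0 N, L_y = 286.5 N, R_y = 370.6 N

ΣM about L: R_y·1197 − 300·267 − 380·sin70°·1018 = 0 → R_y = 443611/1197 = 370.602 ≈ 370.6 N.
ΣF_y = 0: L_y + 370.602 − 300 − 380·sin70° = 0 → L_y = 286.5 N.
ΣF_x = 0: L_x + 380·cos70° = 0 → L_x = -130.0 N.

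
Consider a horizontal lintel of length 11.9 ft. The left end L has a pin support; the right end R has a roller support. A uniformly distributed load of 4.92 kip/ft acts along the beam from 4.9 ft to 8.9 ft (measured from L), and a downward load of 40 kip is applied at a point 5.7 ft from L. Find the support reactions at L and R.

Resultant of the distributed load: 4.92 × 4 = 19.68 kip at 6.9 ft from L.
Moments about L: R_y·11.9 − (4.92·4)·6.9 − 40·5.7 = 0 → R_y = 363.792/11.9 = 30.5708 ≈ 30.57 kip.
ΣF_y = 0: L_y + 30.5708 − 4.92·4 − 40 = 0 → L_y = 29.11 kip.
ΣF_x = 0: no horizontal applied forces, so L_x = 0.

L_x = 0, L_y = 29.11 kip, R_y = 30.57 kip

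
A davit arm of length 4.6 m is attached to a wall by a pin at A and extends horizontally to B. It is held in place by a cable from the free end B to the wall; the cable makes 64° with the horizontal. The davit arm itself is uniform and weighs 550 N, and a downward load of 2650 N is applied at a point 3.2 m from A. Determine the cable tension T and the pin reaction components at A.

ΣM about A: T·sin64°·4.6 − 550·2.3 − 2650·3.2 = 0 → T = 9745/(4.6·0.898794) = 2357.02 ≈ 2357 N.
ΣF_x = 0: A_x − T·cos64° = 0 → A_x = 2357.02 × 0.438371 = 1033 N.
ΣF_y = 0: A_y + T·sin64° − 550 − 2650 = 0 → A_y = 3200 − 2357.02 × 0.898794 = 1082 N.

T = 2357 N, A_x = 1033 N, A_y = 1082 N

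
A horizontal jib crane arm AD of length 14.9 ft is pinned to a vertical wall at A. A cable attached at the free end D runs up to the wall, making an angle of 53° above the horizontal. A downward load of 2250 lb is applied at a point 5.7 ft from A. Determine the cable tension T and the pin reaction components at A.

T = 1078 lb, A_x = 648.6 lb, A_y = 1389 lb

ΣM about A: T·sin53°·14.9 − 2250·5.7 = 0 → T = 12825/(14.9·0.798636) = 1077.76 ≈ 1078 lb.
ΣF_x = 0: A_x − T·cos53° = 0 → A_x = 1077.76 × 0.601815 = 648.6 lb.
ΣF_y = 0: A_y + T·sin53° − 2250 = 0 → A_y = 2250 − 1077.76 × 0.798636 = 1389 lb.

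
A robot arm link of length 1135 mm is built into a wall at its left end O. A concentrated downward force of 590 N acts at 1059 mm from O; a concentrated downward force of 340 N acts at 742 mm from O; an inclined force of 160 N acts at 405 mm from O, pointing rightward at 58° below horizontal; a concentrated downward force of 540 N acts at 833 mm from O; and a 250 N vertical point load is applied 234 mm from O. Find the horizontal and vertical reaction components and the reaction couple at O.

O_x = -84.79 N, O_y = 1856 N, M_O = 1440000 N·mm

ΣF_x = 0: O_x + 160·cos58° = 0 → O_x = -84.79 N.
ΣF_y = 0: O_y − 590 − 340 − 160·sin58° − 540 − 250 = 0 → O_y = 1856 N.
ΣM about O: M_O − 590·1059 − 340·742 − 160·sin58°·405 − 540·833 − 250·234 = 0 → M_O = 1440000 N·mm.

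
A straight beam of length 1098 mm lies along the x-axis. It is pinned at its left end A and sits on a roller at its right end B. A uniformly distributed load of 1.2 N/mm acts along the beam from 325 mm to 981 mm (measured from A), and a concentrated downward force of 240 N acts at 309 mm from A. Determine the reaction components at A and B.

Resultant of the distributed load: 1.2 × 656 = 787.2 N at 653 mm from A.
Taking moments about A: B_y·1098 − (1.2·656)·653 − 240·309 = 0 → B_y = 588201.6/1098 = 535.703 ≈ 535.7 N.
ΣF_y = 0: A_y + 535.703 − 1.2·656 − 240 = 0 → A_y = 491.5 N.
ΣF_x = 0: no horizontal applied forces, so A_x = 0.

A_x = 0, A_y = 491.5 N, B_y = 535.7 N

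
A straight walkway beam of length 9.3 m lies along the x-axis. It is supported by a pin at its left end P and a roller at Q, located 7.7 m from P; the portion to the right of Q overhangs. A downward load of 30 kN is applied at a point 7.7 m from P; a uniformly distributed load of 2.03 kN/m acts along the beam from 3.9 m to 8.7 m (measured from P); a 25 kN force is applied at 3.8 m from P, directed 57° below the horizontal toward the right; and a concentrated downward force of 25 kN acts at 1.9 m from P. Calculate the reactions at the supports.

Resultant of the distributed load: 2.03 × 4.8 = 9.744 kN at 6.3 m from P.
Taking moments about P: Q_y·7.7 − 30·7.7 − (2.03·4.8)·6.3 − 25·sin57°·3.8 − 25·1.9 = 0 → Q_y = 419.561/7.7 = 54.4884 ≈ 54.49 kN.
ΣF_y = 0: P_y + 54.4884 − 30 − 2.03·4.8 − 25·sin57° − 25 = 0 → P_y = 31.22 kN.
ΣF_x = 0: P_x + 25·cos57° = 0 → P_x = -13.62 kN.

P_x = -13.62 kN, P_y = 31.22 kN, Q_y = 54.49 kN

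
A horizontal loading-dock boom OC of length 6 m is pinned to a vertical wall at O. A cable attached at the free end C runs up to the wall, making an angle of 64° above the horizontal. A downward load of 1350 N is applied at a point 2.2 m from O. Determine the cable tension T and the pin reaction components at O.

ΣM about O: T·sin64°·6 − 1350·2.2 = 0 → T = 2970/(6·0.898794) = 550.738 ≈ 550.7 N.
ΣF_x = 0: O_x − T·cos64° = 0 → O_x = 550.738 × 0.438371 = 241.4 N.
ΣF_y = 0: O_y + T·sin64° − 1350 = 0 → O_y = 1350 − 550.738 × 0.898794 = 855.0 N.

T = 550.7 N, O_x = 241.4 N, O_y = 855.0 N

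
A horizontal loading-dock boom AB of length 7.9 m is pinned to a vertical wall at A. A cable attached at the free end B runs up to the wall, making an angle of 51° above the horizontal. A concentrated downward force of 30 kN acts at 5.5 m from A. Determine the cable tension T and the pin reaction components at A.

T = 26.88 kN, A_x = 16.91 kN, A_y = 9.114 kN

ΣM about A: T·sin51°·7.9 − 30·5.5 = 0 → T = 165/(7.9·0.777146) = 26.8754 ≈ 26.88 kN.
ΣF_x = 0: A_x − T·cos51° = 0 → A_x = 26.8754 × 0.62932 = 16.91 kN.
ΣF_y = 0: A_y + T·sin51° − 30 = 0 → A_y = 30 − 26.8754 × 0.777146 = 9.114 kN.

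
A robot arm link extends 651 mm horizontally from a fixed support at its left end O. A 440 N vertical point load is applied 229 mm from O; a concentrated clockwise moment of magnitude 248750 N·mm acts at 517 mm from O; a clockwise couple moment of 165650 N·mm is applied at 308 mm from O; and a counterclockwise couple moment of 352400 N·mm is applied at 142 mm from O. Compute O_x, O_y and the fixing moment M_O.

O_x = 0, O_y = 440.0 N, M_O = 162800 N·mm

ΣF_x = 0: O_x = 0.
ΣF_y = 0: O_y − 440 = 0 → O_y = 440.0 N.
ΣM about O: M_O − 440·229 − 248750 − 165650 + 352400 = 0 → M_O = 162800 N·mm.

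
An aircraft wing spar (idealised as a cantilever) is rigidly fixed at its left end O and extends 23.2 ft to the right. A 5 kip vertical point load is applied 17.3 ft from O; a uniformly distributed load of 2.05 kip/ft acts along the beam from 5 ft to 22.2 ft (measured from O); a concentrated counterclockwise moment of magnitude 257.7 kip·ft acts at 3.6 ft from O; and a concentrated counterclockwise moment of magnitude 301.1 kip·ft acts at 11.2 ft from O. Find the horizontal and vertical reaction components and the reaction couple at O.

Resultant of the distributed load: 2.05 × 17.2 = 35.26 kip at 13.6 ft from O.
ΣF_x = 0: O_x = 0.
ΣF_y = 0: O_y − 5 − 2.05·17.2 = 0 → O_y = 40.26 kip.
ΣM about O: M_O − 5·17.3 − (2.05·17.2)·13.6 + 257.7 + 301.1 = 0 → M_O = 7.236 kip·ft.

O_x = 0, O_y = 40.26 kip, M_O = 7.236 kip·ft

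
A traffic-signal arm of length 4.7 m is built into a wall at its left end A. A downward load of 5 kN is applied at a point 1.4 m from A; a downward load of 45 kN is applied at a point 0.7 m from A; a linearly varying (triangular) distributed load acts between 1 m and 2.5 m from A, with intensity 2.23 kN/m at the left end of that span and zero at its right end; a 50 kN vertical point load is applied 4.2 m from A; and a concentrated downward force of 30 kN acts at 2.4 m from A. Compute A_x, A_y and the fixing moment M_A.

Resultant of the triangular load: ½ × 2.23 × 1.5 = 1.6725 kN, acting at 1.5 m from A (one-third of the span from the peak).
ΣF_x = 0: A_x = 0.
ΣF_y = 0: A_y − 5 − 45 − ½·2.23·1.5 − 50 − 30 = 0 → A_y = 131.7 kN.
ΣM about A: M_A − 5·1.4 − 45·0.7 − (½·2.23·1.5)·1.5 − 50·4.2 − 30·2.4 = 0 → M_A = 323.0 kN·m.

A_x = 0, A_y = 131.7 kN, M_A = 323.0 kN·m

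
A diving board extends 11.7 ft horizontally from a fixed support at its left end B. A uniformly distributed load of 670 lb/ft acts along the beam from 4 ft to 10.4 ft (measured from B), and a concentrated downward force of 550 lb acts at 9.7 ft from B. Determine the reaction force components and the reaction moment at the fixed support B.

B_x = 0, B_y = 4838 lb, M_B = 36210 lb·ft

Resultant of the distributed load: 670 × 6.4 = 4288 lb at 7.2 ft from B.
ΣF_x = 0: B_x = 0.
ΣF_y = 0: B_y − 670·6.4 − 550 = 0 → B_y = 4838 lb.
ΣM about B: M_B − (670·6.4)·7.2 − 550·9.7 = 0 → M_B = 36210 lb·ft.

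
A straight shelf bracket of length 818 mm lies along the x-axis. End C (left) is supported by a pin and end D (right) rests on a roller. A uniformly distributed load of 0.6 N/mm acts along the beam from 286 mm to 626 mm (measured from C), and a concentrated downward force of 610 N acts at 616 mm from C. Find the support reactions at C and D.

Resultant of the distributed load: 0.6 × 340 = 204 N at 456 mm from C.
Moments about C: D_y·818 − (0.6·340)·456 − 610·616 = 0 → D_y = 468784/818 = 573.086 ≈ 573.1 N.
ΣF_y = 0: C_y + 573.086 − 0.6·340 − 610 = 0 → C_y = 240.9 N.
ΣF_x = 0: no horizontal applied forces, so C_x = 0.

C_x = 0, C_y = 240.9 N, D_y = 573.1 N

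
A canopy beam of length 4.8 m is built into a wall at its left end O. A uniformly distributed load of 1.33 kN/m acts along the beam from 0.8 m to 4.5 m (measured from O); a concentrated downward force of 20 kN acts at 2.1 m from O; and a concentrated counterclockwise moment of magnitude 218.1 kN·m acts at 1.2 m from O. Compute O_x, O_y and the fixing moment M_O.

Resultant of the distributed load: 1.33 × 3.7 = 4.921 kN at 2.65 m from O.
ΣF_x = 0: O_x = 0.
ΣF_y = 0: O_y − 1.33·3.7 − 20 = 0 → O_y = 24.92 kN.
ΣM about O: M_O − (1.33·3.7)·2.65 − 20·2.1 + 218.1 = 0 → M_O = -163.1 kN·m.

O_x = 0, O_y = 24.92 kN, M_O = -163.1 kN·m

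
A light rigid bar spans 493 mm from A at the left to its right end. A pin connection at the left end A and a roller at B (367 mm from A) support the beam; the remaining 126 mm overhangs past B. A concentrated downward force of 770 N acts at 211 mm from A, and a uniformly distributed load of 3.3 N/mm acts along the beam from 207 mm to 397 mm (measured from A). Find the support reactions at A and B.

A_x = 0, A_y = 438.4 N, B_y = 958.6 N

Resultant of the distributed load: 3.3 × 190 = 627 N at 302 mm from A.
ΣM about A: B_y·367 − 770·211 − (3.3·190)·302 = 0 → B_y = 351824/367 = 958.649 ≈ 958.6 N.
ΣF_y = 0: A_y + 958.649 − 770 − 3.3·190 = 0 → A_y = 438.4 N.
ΣF_x = 0: no horizontal applied forces, so A_x = 0.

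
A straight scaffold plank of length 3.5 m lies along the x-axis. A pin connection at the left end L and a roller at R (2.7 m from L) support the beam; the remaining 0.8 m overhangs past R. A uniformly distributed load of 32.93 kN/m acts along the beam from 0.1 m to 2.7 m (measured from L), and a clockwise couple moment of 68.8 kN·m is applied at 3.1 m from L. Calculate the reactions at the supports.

L_x = 0, L_y = 15.74 kN, R_y = 69.88 kN

Resultant of the distributed load: 32.93 × 2.6 = 85.618 kN at 1.4 m from L.
Moments about L: R_y·2.7 − (32.93·2.6)·1.4 − 68.8 = 0 → R_y = 188.6652/2.7 = 69.876 ≈ 69.88 kN.
ΣF_y = 0: L_y + 69.876 − 32.93·2.6 = 0 → L_y = 15.74 kN.
ΣF_x = 0: no horizontal applied forces, so L_x = 0.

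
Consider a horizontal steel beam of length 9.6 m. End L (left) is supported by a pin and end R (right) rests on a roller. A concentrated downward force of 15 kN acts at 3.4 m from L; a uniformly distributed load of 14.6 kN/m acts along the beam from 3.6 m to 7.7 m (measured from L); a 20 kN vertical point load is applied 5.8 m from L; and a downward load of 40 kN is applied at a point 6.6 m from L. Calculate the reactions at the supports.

L_x = 0, L_y = 54.73 kN, R_y = 80.13 kN

Resultant of the distributed load: 14.6 × 4.1 = 59.86 kN at 5.65 m from L.
Moments about L: R_y·9.6 − 15·3.4 − (14.6·4.1)·5.65 − 20·5.8 − 40·6.6 = 0 → R_y = 769.209/9.6 = 80.1259 ≈ 80.13 kN.
ΣF_y = 0: L_y + 80.1259 − 15 − 14.6·4.1 − 20 − 40 = 0 → L_y = 54.73 kN.
ΣF_x = 0: no horizontal applied forces, so L_x = 0.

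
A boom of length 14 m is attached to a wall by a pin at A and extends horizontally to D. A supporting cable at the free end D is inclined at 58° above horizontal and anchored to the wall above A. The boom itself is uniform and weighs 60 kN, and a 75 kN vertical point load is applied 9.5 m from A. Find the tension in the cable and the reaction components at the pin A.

T = 95.39 kN, A_x = 50.55 kN, A_y = 54.11 kN

ΣM about A: T·sin58°·14 − 60·7 − 75·9.5 = 0 → T = 1132.5/(14·0.848048) = 95.3871 ≈ 95.39 kN.
ΣF_x = 0: A_x − T·cos58° = 0 → A_x = 95.3871 × 0.529919 = 50.55 kN.
ΣF_y = 0: A_y + T·sin58° − 60 − 75 = 0 → A_y = 135 − 95.3871 × 0.848048 = 54.11 kN.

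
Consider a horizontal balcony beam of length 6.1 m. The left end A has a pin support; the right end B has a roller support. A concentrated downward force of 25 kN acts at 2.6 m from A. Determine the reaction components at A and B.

Moments about A: B_y·6.1 − 25·2.6 = 0 → B_y = 65/6.1 = 10.6557 ≈ 10.66 kN.
ΣF_y = 0: A_y + 10.6557 − 25 = 0 → A_y = 14.34 kN.
ΣF_x = 0: no horizontal applied forces, so A_x = 0.

A_x = 0, A_y = 14.34 kN, B_y = 10.66 kN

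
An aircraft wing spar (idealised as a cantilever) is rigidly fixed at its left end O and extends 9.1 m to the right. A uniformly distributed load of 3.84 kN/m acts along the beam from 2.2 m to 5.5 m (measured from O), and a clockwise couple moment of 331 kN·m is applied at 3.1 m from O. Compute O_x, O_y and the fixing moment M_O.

Resultant of the distributed load: 3.84 × 3.3 = 12.672 kN at 3.85 m from O.
ΣF_x = 0: O_x = 0.
ΣF_y = 0: O_y − 3.84·3.3 = 0 → O_y = 12.67 kN.
ΣM about O: M_O − (3.84·3.3)·3.85 − 331 = 0 → M_O = 379.8 kN·m.

O_x = 0, O_y = 12.67 kN, M_O = 379.8 kN·m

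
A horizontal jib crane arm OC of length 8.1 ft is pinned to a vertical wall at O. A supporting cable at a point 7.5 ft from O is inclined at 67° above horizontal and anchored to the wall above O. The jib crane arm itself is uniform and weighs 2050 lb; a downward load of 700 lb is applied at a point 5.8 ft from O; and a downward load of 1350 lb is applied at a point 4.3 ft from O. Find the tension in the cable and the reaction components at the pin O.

ΣM about O: T·sin67°·7.5 − 2050·4.05 − 700·5.8 − 1350·4.3 = 0 → T = 18167.5/(7.5·0.920505) = 2631.53 ≈ 2632 lb.
ΣF_x = 0: O_x − T·cos67° = 0 → O_x = 2631.53 × 0.390731 = 1028 lb.
ΣF_y = 0: O_y + T·sin67° − 2050 − 700 − 1350 = 0 → O_y = 4100 − 2631.53 × 0.920505 = 1678 lb.

T = 2632 lb, O_x = 1028 lb, O_y = 1678 lb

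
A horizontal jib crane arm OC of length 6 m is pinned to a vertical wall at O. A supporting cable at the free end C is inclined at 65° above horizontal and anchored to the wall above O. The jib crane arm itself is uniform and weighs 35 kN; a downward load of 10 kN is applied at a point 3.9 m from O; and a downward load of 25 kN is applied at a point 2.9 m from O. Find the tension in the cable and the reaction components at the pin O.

ΣM about O: T·sin65°·6 − 35·3 − 10·3.9 − 25·2.9 = 0 → T = 216.5/(6·0.906308) = 39.8135 ≈ 39.81 kN.
ΣF_x = 0: O_x − T·cos65° = 0 → O_x = 39.8135 × 0.422618 = 16.83 kN.
ΣF_y = 0: O_y + T·sin65° − 35 − 10 − 25 = 0 → O_y = 70 − 39.8135 × 0.906308 = 33.92 kN.

T = 39.81 kN, O_x = 16.83 kN, O_y = 33.92 kN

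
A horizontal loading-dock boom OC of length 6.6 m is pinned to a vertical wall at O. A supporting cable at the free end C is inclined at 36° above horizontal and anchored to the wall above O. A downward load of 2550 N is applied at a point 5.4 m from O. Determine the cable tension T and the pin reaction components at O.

ΣM about O: T·sin36°·6.6 − 2550·5.4 = 0 → T = 13770/(6.6·0.587785) = 3549.54 ≈ 3550 N.
ΣF_x = 0: O_x − T·cos36° = 0 → O_x = 3549.54 × 0.809017 = 2872 N.
ΣF_y = 0: O_y + T·sin36° − 2550 = 0 → O_y = 2550 − 3549.54 × 0.587785 = 463.6 N.

T = 3550 N, O_x = 2872 N, O_y = 463.6 N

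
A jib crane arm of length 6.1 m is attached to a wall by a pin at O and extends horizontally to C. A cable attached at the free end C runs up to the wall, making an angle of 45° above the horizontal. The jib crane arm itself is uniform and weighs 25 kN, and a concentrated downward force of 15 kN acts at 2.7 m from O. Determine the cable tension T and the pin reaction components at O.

T = 27.07 kN, O_x = 19.14 kN, O_y = 20.86 kN

ΣM about O: T·sin45°·6.1 − 25·3.05 − 15·2.7 = 0 → T = 116.75/(6.1·0.707107) = 27.0671 ≈ 27.07 kN.
ΣF_x = 0: O_x − T·cos45° = 0 → O_x = 27.0671 × 0.707107 = 19.14 kN.
ΣF_y = 0: O_y + T·sin45° − 25 − 15 = 0 → O_y = 40 − 27.0671 × 0.707107 = 20.86 kN.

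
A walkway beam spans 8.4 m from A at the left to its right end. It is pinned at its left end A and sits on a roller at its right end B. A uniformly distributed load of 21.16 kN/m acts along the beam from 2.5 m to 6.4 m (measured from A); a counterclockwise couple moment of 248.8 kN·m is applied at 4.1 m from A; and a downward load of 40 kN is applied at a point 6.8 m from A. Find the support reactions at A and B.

A_x = 0, A_y = 76.04 kN, B_y = 46.48 kN

Resultant of the distributed load: 21.16 × 3.9 = 82.524 kN at 4.45 m from A.
ΣM about A: B_y·8.4 − (21.16·3.9)·4.45 + 248.8 − 40·6.8 = 0 → B_y = 390.4318/8.4 = 46.48 kN.
ΣF_y = 0: A_y + 46.48 − 21.16·3.9 − 40 = 0 → A_y = 76.04 kN.
ΣF_x = 0: no horizontal applied forces, so A_x = 0.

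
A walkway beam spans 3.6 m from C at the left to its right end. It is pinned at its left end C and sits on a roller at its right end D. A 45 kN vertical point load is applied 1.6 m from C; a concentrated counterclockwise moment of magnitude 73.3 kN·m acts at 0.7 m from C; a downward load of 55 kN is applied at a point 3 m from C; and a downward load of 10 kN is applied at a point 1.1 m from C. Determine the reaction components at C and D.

C_x = 0, C_y = 61.47 kN, D_y = 48.53 kN

Moments about C: D_y·3.6 − 45·1.6 + 73.3 − 55·3 − 10·1.1 = 0 → D_y = 174.7/3.6 = 48.5278 ≈ 48.53 kN.
ΣF_y = 0: C_y + 48.5278 − 45 − 55 − 10 = 0 → C_y = 61.47 kN.
ΣF_x = 0: no horizontal applied forces, so C_x = 0.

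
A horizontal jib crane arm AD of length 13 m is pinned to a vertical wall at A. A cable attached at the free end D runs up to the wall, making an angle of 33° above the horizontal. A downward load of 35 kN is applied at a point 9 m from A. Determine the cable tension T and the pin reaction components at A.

ΣM about A: T·sin33°·13 − 35·9 = 0 → T = 315/(13·0.544639) = 44.4896 ≈ 44.49 kN.
ΣF_x = 0: A_x − T·cos33° = 0 → A_x = 44.4896 × 0.838671 = 37.31 kN.
ΣF_y = 0: A_y + T·sin33° − 35 = 0 → A_y = 35 − 44.4896 × 0.544639 = 10.77 kN.

T = 44.49 kN, A_x = 37.31 kN, A_y = 10.77 kN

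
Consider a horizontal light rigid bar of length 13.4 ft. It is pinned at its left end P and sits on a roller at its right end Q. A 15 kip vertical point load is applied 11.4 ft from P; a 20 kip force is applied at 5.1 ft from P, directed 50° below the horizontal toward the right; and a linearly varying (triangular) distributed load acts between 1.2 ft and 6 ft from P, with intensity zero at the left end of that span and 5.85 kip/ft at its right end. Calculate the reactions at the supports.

P_x = -12.86 kip, P_y = 21.16 kip, Q_y = 23.20 kip

Resultant of the triangular load: ½ × 5.85 × 4.8 = 14.04 kip, acting at 4.4 ft from P (one-third of the span from the peak).
ΣM about P: Q_y·13.4 − 15·11.4 − 20·sin50°·5.1 − (½·5.85·4.8)·4.4 = 0 → Q_y = 310.913/13.4 = 23.2025 ≈ 23.20 kip.
ΣF_y = 0: P_y + 23.2025 − 15 − 20·sin50° − ½·5.85·4.8 = 0 → P_y = 21.16 kip.
ΣF_x = 0: P_x + 20·cos50° = 0 → P_x = -12.86 kip.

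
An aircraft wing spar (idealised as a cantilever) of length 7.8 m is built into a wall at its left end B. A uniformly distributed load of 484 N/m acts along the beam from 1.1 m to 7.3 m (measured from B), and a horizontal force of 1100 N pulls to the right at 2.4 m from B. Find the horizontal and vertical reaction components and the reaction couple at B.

Resultant of the distributed load: 484 × 6.2 = 3000.8 N at 4.2 m from B.
ΣF_x = 0: B_x + 1100 = 0 → B_x = -1100 N.
ΣF_y = 0: B_y − 484·6.2 = 0 → B_y = 3001 N.
ΣM about B: M_B − (484·6.2)·4.2 = 0 → M_B = 12600 N·m.

B_x = -1100 N, B_y = 3001 N, M_B = 12600 N·m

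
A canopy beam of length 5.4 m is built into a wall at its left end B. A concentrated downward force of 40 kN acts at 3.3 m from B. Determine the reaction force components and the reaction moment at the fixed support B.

B_x = 0, B_y = 40.00 kN, M_B = 132.0 kN·m

ΣF_x = 0: B_x = 0.
ΣF_y = 0: B_y − 40 = 0 → B_y = 40.00 kN.
ΣM about B: M_B − 40·3.3 = 0 → M_B = 132.0 kN·m.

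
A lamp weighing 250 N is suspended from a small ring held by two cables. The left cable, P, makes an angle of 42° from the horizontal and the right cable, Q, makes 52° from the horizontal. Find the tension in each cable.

ΣF_x = 0: −T_P·cos42° + T_Q·cos52° = 0 → T_Q = 1.20707·T_P.
ΣF_y = 0: T_P·sin42° + T_Q·sin52° = 250.
Substitute: T_P·(0.669131 + 1.20707·0.788011) = 250 → T_P = 154.291 ≈ 154.3 N.
Then T_Q = 1.20707 × 154.291 = 186.2 N.

T_P = 154.3 N, T_Q = 186.2 N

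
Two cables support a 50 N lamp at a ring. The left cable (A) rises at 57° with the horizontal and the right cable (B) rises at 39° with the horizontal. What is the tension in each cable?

ΣF_x = 0: −T_A·cos57° + T_B·cos39° = 0 → T_B = 0.700819·T_A.
ΣF_y = 0: T_A·sin57° + T_B·sin39° = 50.
Substitute: T_A·(0.838671 + 0.700819·0.62932) = 50 → T_A = 39.0713 ≈ 39.07 N.
Then T_B = 0.700819 × 39.0713 = 27.38 N.

T_A = 39.07 N, T_B = 27.38 N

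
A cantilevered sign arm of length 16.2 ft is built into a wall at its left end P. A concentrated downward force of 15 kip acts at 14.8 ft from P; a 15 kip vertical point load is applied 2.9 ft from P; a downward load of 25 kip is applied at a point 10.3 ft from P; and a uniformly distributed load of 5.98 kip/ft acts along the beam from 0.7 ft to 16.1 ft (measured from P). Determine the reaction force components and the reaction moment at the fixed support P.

P_x = 0, P_y = 147.1 kip, M_P = 1297 kip·ft

Resultant of the distributed load: 5.98 × 15.4 = 92.092 kip at 8.4 ft from P.
ΣF_x = 0: P_x = 0.
ΣF_y = 0: P_y − 15 − 15 − 25 − 5.98·15.4 = 0 → P_y = 147.1 kip.
ΣM about P: M_P − 15·14.8 − 15·2.9 − 25·10.3 − (5.98·15.4)·8.4 = 0 → M_P = 1297 kip·ft.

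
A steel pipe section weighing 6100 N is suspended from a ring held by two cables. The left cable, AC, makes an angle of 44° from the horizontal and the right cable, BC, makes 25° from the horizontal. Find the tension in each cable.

ΣF_x = 0: −T_AC·cos44° + T_BC·cos25° = 0 → T_BC = 0.793704·T_AC.
ΣF_y = 0: T_AC·sin44° + T_BC·sin25° = 6100.
Substitute: T_AC·(0.694658 + 0.793704·0.422618) = 6100 → T_AC = 5921.8 ≈ 5922 N.
Then T_BC = 0.793704 × 5921.8 = 4700 N.

T_AC = 5922 N, T_BC = 4700 N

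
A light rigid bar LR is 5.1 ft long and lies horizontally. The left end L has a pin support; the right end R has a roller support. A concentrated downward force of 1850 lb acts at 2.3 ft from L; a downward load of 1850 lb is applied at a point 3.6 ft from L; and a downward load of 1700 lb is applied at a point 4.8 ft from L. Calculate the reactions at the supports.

ΣM about L: R_y·5.1 − 1850·2.3 − 1850·3.6 − 1700·4.8 = 0 → R_y = 19075/5.1 = 3740.2 ≈ 3740 lb.
ΣF_y = 0: L_y + 3740.2 − 1850 − 1850 − 1700 = 0 → L_y = 1660 lb.
ΣF_x = 0: no horizontal applied forces, so L_x = 0.

L_x = 0, L_y = 1660 lb, R_y = 3740 lb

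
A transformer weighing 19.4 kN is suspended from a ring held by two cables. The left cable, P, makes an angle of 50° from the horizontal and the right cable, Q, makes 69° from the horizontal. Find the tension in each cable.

ΣF_x = 0: −T_P·cos50° + T_Q·cos69° = 0 → T_Q = 1.79365·T_P.
ΣF_y = 0: T_P·sin50° + T_Q·sin69° = 19.4.
Substitute: T_P·(0.766044 + 1.79365·0.93358) = 19.4 → T_P = 7.949 kN.
Then T_Q = 1.79365 × 7.949 = 14.26 kN.

T_P = 7.949 kN, T_Q = 14.26 kN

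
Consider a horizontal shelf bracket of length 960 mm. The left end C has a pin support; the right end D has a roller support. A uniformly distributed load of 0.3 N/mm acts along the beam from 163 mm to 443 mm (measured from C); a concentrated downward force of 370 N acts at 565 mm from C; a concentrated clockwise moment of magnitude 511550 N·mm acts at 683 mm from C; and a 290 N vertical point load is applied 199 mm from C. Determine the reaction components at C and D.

Resultant of the distributed load: 0.3 × 280 = 84 N at 303 mm from C.
Moments about C: D_y·960 − (0.3·280)·303 − 370·565 − 511550 − 290·199 = 0 → D_y = 803762/960 = 837.252 ≈ 837.3 N.
ΣF_y = 0: C_y + 837.252 − 0.3·280 − 370 − 290 = 0 → C_y = -93.25 N.
ΣF_x = 0: no horizontal applied forces, so C_x = 0.

C_x = 0, C_y = -93.25 N, D_y = 837.3 N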